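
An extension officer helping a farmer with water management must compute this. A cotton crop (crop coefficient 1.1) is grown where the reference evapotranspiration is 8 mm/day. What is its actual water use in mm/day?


ETc = Kc * ET0
    = 1.1 * 8
    = 8.80 mm/day


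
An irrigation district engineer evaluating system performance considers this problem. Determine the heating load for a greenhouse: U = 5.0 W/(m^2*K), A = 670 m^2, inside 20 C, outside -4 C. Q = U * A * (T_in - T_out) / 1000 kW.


dT = 20 - (-4) = 24 K
Q = U * A * dT
  = 5.0 * 670 * 24
  = 80400 W = 80.40 kW


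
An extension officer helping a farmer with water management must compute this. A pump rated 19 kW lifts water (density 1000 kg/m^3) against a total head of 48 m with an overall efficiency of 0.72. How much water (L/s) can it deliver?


Q = (P * 1000 * eta) / (rho * g * H)
  = (19 * 1000 * 0.72) / (1000 * 9.81 * 48)
  = 13680 / 470880
  = 0.02905 m^3/s = 29.05 L/s


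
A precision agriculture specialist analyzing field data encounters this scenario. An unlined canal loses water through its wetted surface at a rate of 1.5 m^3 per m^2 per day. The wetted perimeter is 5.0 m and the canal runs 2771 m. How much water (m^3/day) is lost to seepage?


S = C * P * L
  = 1.5 * 5.0 * 2771
  = 20782.50 m^3/day


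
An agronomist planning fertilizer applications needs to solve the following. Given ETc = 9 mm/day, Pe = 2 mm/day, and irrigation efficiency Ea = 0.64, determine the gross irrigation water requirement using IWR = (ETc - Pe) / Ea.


IWR = (ETc - Pe) / Ea
    = (9 - 2) / 0.64
    = 7 / 0.64
    = 10.94 mm/day


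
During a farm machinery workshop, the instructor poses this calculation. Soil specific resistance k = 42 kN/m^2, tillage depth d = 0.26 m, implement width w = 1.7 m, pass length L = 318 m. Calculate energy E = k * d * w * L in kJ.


E = k * d * w * L
  = 42 * 0.26 * 1.7 * 318
  = 5903.35 kJ


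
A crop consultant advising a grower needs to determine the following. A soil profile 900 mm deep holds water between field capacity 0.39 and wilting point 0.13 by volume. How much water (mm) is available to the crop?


AW = (FC - WP) * D
   = (0.39 - 0.13) * 900
   = 0.26 * 900
   = 234 mm


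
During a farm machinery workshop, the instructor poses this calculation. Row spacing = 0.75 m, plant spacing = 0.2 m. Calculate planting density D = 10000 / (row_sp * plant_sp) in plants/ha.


D = 10000 / (row_sp * plant_sp)
  = 10000 / (0.75 * 0.2)
  = 10000 / 0.1500
  = 66666.67 plants/ha


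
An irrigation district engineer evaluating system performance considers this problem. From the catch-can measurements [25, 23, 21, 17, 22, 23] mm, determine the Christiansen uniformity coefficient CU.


xbar = 131 / 6 = 21.833
sum|xi - xbar| = 11.333
CU = 100 * (1 - 11.333 / (6 * 21.833))
   = 100 * (1 - 0.0865)
   = 91.35%


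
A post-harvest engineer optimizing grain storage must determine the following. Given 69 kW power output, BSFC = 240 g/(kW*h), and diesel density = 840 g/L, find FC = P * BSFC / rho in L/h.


FC = P * BSFC / rho_fuel
   = 69 * 240 / 840
   = 16560 / 840
   = 19.71 L/h


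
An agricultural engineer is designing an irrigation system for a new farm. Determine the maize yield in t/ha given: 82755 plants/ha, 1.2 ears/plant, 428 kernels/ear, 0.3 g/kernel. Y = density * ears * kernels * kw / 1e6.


Y = density * ears * kernels * kw
  = 82755 * 1.2 * 428 * 0.3 g/ha
  = 12750890.40 g/ha
  = 12750.89 kg/ha = 12.75 t/ha


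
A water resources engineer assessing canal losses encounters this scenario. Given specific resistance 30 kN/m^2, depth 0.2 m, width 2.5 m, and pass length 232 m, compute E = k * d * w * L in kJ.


E = k * d * w * L
  = 30 * 0.2 * 2.5 * 232
  = 3480 kJ


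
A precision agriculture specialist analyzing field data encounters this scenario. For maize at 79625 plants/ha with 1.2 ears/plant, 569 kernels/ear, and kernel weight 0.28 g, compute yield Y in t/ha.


Y = density * ears * kernels * kw
  = 79625 * 1.2 * 569 * 0.28 g/ha
  = 15223026.00 g/ha
  = 15223.03 kg/ha = 15.22 t/ha


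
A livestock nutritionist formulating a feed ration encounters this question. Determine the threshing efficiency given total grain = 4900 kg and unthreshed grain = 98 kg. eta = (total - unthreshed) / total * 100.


eta = (total - unthreshed) / total * 100
    = (4900 - 98) / 4900 * 100
    = 4802 / 4900 * 100
    = 98%


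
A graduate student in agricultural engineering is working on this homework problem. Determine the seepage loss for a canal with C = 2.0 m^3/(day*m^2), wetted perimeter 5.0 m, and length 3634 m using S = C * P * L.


S = C * P * L
  = 2.0 * 5.0 * 3634
  = 36340 m^3/day


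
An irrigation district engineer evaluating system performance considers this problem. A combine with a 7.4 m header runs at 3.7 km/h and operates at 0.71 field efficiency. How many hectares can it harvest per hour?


C = w * v * eta_f / 10
  = 7.4 * 3.7 * 0.71 / 10
  = 19.44 / 10
  = 1.94 ha/h


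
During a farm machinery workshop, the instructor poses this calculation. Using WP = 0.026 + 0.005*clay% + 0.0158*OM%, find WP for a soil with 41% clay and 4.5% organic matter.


WP = 0.026 + 0.005*41 + 0.0158*4.5
   = 0.026 + 0.2050 + 0.0711
   = 0.3021


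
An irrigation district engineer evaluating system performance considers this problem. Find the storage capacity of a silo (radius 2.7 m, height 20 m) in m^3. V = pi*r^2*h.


V = pi * r^2 * h
  = pi * 2.7^2 * 20
  = pi * 7.29 * 20
  = 458.04 m^3


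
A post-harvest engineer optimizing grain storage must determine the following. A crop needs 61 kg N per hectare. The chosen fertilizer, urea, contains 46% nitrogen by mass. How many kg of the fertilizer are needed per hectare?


Rate = N_required / (N_content / 100)
     = 61 / (46 / 100)
     = 61 / 0.46
     = 132.61 kg/ha


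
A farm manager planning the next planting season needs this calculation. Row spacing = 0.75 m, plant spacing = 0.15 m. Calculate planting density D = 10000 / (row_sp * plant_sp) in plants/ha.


D = 10000 / (row_sp * plant_sp)
  = 10000 / (0.75 * 0.15)
  = 10000 / 0.1125
  = 88888.89 plants/ha


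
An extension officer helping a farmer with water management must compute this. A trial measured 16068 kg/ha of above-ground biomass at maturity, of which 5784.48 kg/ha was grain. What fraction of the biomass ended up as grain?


HI = grain_yield / biomass
   = 5784.48 / 16068
   = 0.36


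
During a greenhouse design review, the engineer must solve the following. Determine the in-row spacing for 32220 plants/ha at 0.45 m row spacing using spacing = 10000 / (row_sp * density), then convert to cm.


spacing = 10000 / (row_sp * density)
        = 10000 / (0.45 * 32220)
        = 10000 / 14499
        = 0.68970 m = 68.97 cm


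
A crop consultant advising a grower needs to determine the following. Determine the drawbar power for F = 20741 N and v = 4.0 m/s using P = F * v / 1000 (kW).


P = F * v / 1000
  = 20741 * 4.0 / 1000
  = 82964 / 1000
  = 82.96 kW


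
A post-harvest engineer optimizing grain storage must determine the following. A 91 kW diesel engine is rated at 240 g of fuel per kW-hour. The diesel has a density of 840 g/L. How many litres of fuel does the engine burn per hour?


FC = P * BSFC / rho_fuel
   = 91 * 240 / 840
   = 21840 / 840
   = 26 L/h


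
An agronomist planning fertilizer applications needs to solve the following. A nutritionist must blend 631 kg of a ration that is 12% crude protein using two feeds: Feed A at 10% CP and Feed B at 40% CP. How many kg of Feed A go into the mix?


parts_A = CP_b - target = 40 - 12 = 28
parts_B = target - CP_a = 12 - 10 = 2
total_parts = 28 + 2 = 30
Feed A = 631 * 28 / 30 = 588.93 kg
Feed B = 631 * 2 / 30 = 42.07 kg

588.93 kg


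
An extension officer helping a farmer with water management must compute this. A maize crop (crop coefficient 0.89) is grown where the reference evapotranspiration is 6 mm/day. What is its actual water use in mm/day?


ETc = Kc * ET0
    = 0.89 * 6
    = 5.34 mm/day


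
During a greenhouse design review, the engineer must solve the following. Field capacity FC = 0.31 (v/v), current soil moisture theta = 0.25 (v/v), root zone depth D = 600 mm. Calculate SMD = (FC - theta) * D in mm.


SMD = (FC - theta) * D
    = (0.31 - 0.25) * 600
    = 0.060 * 600
    = 36 mm


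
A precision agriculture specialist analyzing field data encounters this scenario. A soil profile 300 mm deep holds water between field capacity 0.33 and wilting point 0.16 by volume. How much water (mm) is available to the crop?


AW = (FC - WP) * D
   = (0.33 - 0.16) * 300
   = 0.17 * 300
   = 51 mm


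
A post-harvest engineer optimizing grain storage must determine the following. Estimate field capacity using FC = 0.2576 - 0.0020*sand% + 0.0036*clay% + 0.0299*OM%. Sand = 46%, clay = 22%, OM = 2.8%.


FC = 0.2576 - 0.0020*46 + 0.0036*22 + 0.0299*2.8
   = 0.2576 - 0.0920 + 0.0792 + 0.0837
   = 0.3285


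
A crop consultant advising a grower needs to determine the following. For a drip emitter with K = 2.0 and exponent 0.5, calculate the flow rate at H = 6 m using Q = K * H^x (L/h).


Q = K * H^x
  = 2.0 * 6^0.5
  = 2.0 * 2.4495
  = 4.90 L/h


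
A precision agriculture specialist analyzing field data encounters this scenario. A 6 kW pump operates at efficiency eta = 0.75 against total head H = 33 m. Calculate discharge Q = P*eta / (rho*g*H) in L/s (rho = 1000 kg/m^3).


Q = (P * 1000 * eta) / (rho * g * H)
  = (6 * 1000 * 0.75) / (1000 * 9.81 * 33)
  = 4500 / 323730
  = 0.01390 m^3/s = 13.90 L/s


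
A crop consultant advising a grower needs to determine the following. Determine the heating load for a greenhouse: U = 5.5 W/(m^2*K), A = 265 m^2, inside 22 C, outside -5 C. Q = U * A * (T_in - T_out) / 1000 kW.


dT = 22 - (-5) = 27 K
Q = U * A * dT
  = 5.5 * 265 * 27
  = 39352.50 W = 39.35 kW


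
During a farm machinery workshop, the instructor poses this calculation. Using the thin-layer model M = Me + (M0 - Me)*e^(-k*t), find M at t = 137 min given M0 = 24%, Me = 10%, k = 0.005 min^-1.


M = Me + (M0 - Me) * e^(-k*t)
  = 10 + (24 - 10) * e^(-0.005*137)
  = 10 + 14 * e^(-0.685)
  = 10 + 14 * 0.50409
  = 10 + 7.0573
  = 17.06%


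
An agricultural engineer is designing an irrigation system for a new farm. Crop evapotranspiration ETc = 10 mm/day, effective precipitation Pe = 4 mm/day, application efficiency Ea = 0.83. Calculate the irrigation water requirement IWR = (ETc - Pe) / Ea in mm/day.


IWR = (ETc - Pe) / Ea
    = (10 - 4) / 0.83
    = 6 / 0.83
    = 7.23 mm/day


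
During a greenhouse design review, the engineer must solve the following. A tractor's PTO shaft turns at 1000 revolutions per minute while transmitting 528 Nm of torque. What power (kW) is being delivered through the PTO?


P = 2*pi*n*T / 60000
  = 2*pi * 1000 * 528 / 60000
  = 3317521.84 / 60000
  = 55.29 kW


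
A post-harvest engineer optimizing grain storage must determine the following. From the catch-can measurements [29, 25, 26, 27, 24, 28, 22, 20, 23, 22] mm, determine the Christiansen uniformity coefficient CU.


xbar = 246 / 10 = 24.600
sum|xi - xbar| = 24
CU = 100 * (1 - 24 / (10 * 24.600))
   = 100 * (1 - 0.0976)
   = 90.24%


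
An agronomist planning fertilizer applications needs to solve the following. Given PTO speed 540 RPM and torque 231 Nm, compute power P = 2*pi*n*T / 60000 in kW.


P = 2*pi*n*T / 60000
  = 2*pi * 540 * 231 / 60000
  = 783764.54 / 60000
  = 13.06 kW


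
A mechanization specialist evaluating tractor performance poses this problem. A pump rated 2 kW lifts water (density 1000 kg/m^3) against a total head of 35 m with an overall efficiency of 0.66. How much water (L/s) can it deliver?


Q = (P * 1000 * eta) / (rho * g * H)
  = (2 * 1000 * 0.66) / (1000 * 9.81 * 35)
  = 1320 / 343350
  = 0.00384 m^3/s = 3.84 L/s


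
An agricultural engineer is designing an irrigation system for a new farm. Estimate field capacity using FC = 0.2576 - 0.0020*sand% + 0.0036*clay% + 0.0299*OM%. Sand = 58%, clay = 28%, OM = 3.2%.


FC = 0.2576 - 0.0020*58 + 0.0036*28 + 0.0299*3.2
   = 0.2576 - 0.1160 + 0.1008 + 0.0957
   = 0.3381


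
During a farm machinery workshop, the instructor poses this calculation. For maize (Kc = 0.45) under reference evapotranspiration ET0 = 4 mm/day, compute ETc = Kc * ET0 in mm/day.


ETc = Kc * ET0
    = 0.45 * 4
    = 1.80 mm/day


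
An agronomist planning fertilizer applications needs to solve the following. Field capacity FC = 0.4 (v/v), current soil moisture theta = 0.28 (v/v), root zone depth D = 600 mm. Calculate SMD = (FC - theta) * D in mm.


SMD = (FC - theta) * D
    = (0.4 - 0.28) * 600
    = 0.120 * 600
    = 72 mm


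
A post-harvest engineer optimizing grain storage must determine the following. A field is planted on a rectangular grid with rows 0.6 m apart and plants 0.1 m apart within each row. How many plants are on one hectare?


D = 10000 / (row_sp * plant_sp)
  = 10000 / (0.6 * 0.1)
  = 10000 / 0.0600
  = 166666.67 plants/ha


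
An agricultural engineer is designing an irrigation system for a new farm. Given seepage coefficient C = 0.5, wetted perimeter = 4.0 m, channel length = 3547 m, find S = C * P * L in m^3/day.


S = C * P * L
  = 0.5 * 4.0 * 3547
  = 7094 m^3/day


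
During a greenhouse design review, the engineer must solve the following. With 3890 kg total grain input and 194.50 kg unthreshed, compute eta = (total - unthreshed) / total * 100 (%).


eta = (total - unthreshed) / total * 100
    = (3890 - 194.50) / 3890 * 100
    = 3695.50 / 3890 * 100
    = 95%


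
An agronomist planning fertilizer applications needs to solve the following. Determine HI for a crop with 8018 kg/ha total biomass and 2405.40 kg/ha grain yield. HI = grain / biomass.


HI = grain_yield / biomass
   = 2405.40 / 8018
   = 0.30


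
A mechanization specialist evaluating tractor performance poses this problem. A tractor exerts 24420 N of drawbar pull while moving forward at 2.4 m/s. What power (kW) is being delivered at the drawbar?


P = F * v / 1000
  = 24420 * 2.4 / 1000
  = 58608 / 1000
  = 58.61 kW


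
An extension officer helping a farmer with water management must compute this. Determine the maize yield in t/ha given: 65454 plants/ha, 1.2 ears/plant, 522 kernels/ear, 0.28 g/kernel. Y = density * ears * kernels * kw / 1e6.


Y = density * ears * kernels * kw
  = 65454 * 1.2 * 522 * 0.28 g/ha
  = 11480107.97 g/ha
  = 11480.11 kg/ha = 11.48 t/ha


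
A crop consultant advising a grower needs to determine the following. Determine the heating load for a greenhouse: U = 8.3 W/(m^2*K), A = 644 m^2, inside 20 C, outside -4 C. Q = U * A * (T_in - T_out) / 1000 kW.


dT = 20 - (-4) = 24 K
Q = U * A * dT
  = 8.3 * 644 * 24
  = 128284.80 W = 128.28 kW


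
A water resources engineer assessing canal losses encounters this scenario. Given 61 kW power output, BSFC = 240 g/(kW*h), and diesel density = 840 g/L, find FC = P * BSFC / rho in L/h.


FC = P * BSFC / rho_fuel
   = 61 * 240 / 840
   = 14640 / 840
   = 17.43 L/h


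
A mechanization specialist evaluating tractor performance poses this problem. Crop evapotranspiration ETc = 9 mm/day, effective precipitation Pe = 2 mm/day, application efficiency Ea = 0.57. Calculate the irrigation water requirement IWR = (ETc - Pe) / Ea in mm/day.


IWR = (ETc - Pe) / Ea
    = (9 - 2) / 0.57
    = 7 / 0.57
    = 12.28 mm/day


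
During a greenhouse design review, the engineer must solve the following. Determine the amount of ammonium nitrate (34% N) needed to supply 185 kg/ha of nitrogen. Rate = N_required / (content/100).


Rate = N_required / (N_content / 100)
     = 185 / (34 / 100)
     = 185 / 0.34
     = 544.12 kg/ha


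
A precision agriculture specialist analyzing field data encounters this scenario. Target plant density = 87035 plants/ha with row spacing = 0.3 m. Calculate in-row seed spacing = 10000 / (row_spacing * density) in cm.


spacing = 10000 / (row_sp * density)
        = 10000 / (0.3 * 87035)
        = 10000 / 26110.50
        = 0.38299 m = 38.30 cm


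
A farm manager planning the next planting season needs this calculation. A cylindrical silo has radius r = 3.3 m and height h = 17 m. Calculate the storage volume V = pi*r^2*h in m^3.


V = pi * r^2 * h
  = pi * 3.3^2 * 17
  = pi * 10.89 * 17
  = 581.60 m^3


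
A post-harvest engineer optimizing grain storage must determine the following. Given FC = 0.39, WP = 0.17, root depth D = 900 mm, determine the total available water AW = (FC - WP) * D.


AW = (FC - WP) * D
   = (0.39 - 0.17) * 900
   = 0.22 * 900
   = 198 mm


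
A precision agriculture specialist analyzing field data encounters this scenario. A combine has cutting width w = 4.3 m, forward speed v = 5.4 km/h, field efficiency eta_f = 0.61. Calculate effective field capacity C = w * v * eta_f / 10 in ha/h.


C = w * v * eta_f / 10
  = 4.3 * 5.4 * 0.61 / 10
  = 14.16 / 10
  = 1.42 ha/h


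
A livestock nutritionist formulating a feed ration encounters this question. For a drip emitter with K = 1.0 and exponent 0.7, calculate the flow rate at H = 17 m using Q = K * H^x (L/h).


Q = K * H^x
  = 1.0 * 17^0.7
  = 1.0 * 7.2663
  = 7.27 L/h


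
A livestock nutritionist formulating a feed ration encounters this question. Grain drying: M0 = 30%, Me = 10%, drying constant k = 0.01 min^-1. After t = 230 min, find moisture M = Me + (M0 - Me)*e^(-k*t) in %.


M = Me + (M0 - Me) * e^(-k*t)
  = 10 + (30 - 10) * e^(-0.01*230)
  = 10 + 20 * e^(-2.300)
  = 10 + 20 * 0.10026
  = 10 + 2.0052
  = 12.01%


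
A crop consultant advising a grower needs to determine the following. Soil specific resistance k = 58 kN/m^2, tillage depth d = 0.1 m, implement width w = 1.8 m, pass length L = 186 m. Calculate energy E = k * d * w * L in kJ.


E = k * d * w * L
  = 58 * 0.1 * 1.8 * 186
  = 1941.84 kJ


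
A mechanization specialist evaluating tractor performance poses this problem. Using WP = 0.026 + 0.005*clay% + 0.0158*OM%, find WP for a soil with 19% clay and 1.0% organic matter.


WP = 0.026 + 0.005*19 + 0.0158*1.0
   = 0.026 + 0.0950 + 0.0158
   = 0.1368


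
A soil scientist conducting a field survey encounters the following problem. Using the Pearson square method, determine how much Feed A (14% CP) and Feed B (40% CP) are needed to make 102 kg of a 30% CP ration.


parts_A = CP_b - target = 40 - 30 = 10
parts_B = target - CP_a = 30 - 14 = 16
total_parts = 10 + 16 = 26
Feed A = 102 * 10 / 26 = 39.23 kg
Feed B = 102 * 16 / 26 = 62.77 kg

39.23 kg


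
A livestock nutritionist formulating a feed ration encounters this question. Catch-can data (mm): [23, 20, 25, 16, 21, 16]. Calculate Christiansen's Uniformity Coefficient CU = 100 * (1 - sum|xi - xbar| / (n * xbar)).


xbar = 121 / 6 = 20.167
sum|xi - xbar| = 17
CU = 100 * (1 - 17 / (6 * 20.167))
   = 100 * (1 - 0.1405)
   = 85.95%


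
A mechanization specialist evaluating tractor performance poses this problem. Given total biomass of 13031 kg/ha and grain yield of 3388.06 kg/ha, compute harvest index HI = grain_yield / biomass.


HI = grain_yield / biomass
   = 3388.06 / 13031
   = 0.26


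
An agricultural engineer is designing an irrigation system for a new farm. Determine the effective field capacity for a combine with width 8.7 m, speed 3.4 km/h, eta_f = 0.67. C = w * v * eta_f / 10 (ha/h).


C = w * v * eta_f / 10
  = 8.7 * 3.4 * 0.67 / 10
  = 19.82 / 10
  = 1.98 ha/h


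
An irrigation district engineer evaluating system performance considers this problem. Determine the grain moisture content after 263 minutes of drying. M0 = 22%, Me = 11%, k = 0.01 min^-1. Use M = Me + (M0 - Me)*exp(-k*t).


M = Me + (M0 - Me) * e^(-k*t)
  = 11 + (22 - 11) * e^(-0.01*263)
  = 11 + 11 * e^(-2.630)
  = 11 + 11 * 0.07208
  = 11 + 0.7929
  = 11.79%


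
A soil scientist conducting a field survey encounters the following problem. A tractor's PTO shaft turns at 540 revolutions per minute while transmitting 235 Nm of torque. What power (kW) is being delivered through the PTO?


P = 2*pi*n*T / 60000
  = 2*pi * 540 * 235 / 60000
  = 797336.22 / 60000
  = 13.29 kW


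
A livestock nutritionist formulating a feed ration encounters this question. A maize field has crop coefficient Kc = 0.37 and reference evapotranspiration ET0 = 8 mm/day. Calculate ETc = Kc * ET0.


ETc = Kc * ET0
    = 0.37 * 8
    = 2.96 mm/day


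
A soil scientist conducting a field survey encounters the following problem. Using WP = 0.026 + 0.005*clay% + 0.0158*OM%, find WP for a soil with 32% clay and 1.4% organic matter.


WP = 0.026 + 0.005*32 + 0.0158*1.4
   = 0.026 + 0.1600 + 0.0221
   = 0.2081


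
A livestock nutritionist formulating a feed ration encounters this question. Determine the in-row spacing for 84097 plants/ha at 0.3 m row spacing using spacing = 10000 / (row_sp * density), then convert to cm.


spacing = 10000 / (row_sp * density)
        = 10000 / (0.3 * 84097)
        = 10000 / 25229.10
        = 0.39637 m = 39.64 cm


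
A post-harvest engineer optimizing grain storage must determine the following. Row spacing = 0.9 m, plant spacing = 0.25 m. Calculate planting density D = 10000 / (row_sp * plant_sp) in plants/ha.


D = 10000 / (row_sp * plant_sp)
  = 10000 / (0.9 * 0.25)
  = 10000 / 0.2250
  = 44444.44 plants/ha


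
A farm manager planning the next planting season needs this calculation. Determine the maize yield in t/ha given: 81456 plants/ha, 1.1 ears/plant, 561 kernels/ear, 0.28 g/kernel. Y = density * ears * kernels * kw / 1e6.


Y = density * ears * kernels * kw
  = 81456 * 1.1 * 561 * 0.28 g/ha
  = 14074619.33 g/ha
  = 14074.62 kg/ha = 14.07 t/ha


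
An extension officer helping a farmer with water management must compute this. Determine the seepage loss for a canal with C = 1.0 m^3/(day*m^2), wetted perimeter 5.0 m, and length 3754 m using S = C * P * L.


S = C * P * L
  = 1.0 * 5.0 * 3754
  = 18770 m^3/day


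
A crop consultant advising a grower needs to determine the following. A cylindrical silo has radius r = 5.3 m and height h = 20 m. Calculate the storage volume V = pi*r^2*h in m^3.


V = pi * r^2 * h
  = pi * 5.3^2 * 20
  = pi * 28.09 * 20
  = 1764.95 m^3


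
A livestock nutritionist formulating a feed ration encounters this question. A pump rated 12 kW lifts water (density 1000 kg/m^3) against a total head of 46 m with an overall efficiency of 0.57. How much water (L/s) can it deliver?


Q = (P * 1000 * eta) / (rho * g * H)
  = (12 * 1000 * 0.57) / (1000 * 9.81 * 46)
  = 6840 / 451260
  = 0.01516 m^3/s = 15.16 L/s


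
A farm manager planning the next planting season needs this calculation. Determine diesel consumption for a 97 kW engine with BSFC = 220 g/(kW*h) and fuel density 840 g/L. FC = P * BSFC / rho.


FC = P * BSFC / rho_fuel
   = 97 * 220 / 840
   = 21340 / 840
   = 25.40 L/h


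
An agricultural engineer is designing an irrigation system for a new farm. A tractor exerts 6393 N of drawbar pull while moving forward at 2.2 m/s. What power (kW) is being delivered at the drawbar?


P = F * v / 1000
  = 6393 * 2.2 / 1000
  = 14064.60 / 1000
  = 14.06 kW


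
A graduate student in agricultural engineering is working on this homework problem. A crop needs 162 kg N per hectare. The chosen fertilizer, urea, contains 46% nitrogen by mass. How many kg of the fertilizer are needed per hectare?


Rate = N_required / (N_content / 100)
     = 162 / (46 / 100)
     = 162 / 0.46
     = 352.17 kg/ha


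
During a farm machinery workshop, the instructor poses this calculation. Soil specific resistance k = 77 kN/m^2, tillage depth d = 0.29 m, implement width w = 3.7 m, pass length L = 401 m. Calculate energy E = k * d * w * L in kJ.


E = k * d * w * L
  = 77 * 0.29 * 3.7 * 401
  = 33131.02 kJ


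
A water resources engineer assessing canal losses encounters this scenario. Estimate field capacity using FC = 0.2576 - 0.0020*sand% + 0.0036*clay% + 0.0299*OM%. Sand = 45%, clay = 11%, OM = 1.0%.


FC = 0.2576 - 0.0020*45 + 0.0036*11 + 0.0299*1.0
   = 0.2576 - 0.0900 + 0.0396 + 0.0299
   = 0.2371


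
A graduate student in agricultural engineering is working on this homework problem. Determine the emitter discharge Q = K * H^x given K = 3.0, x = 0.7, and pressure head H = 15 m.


Q = K * H^x
  = 3.0 * 15^0.7
  = 3.0 * 6.6568
  = 19.97 L/h


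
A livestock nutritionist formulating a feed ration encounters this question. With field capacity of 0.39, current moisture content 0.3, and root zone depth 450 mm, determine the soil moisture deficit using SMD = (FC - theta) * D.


SMD = (FC - theta) * D
    = (0.39 - 0.3) * 450
    = 0.090 * 450
    = 40.50 mm


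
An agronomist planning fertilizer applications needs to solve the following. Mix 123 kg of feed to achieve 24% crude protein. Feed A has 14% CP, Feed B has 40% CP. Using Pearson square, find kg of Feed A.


parts_A = CP_b - target = 40 - 24 = 16
parts_B = target - CP_a = 24 - 14 = 10
total_parts = 16 + 10 = 26
Feed A = 123 * 16 / 26 = 75.69 kg
Feed B = 123 * 10 / 26 = 47.31 kg

75.69 kg


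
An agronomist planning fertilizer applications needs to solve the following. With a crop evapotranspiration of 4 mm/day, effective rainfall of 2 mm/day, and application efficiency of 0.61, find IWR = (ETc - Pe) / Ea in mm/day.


IWR = (ETc - Pe) / Ea
    = (4 - 2) / 0.61
    = 2 / 0.61
    = 3.28 mm/day


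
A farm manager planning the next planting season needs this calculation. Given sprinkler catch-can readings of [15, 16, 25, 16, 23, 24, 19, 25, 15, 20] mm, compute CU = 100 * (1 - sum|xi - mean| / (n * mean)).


xbar = 198 / 10 = 19.800
sum|xi - xbar| = 36
CU = 100 * (1 - 36 / (10 * 19.800))
   = 100 * (1 - 0.1818)
   = 81.82%


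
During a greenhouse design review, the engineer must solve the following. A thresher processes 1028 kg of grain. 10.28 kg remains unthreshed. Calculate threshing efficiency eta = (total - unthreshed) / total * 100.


eta = (total - unthreshed) / total * 100
    = (1028 - 10.28) / 1028 * 100
    = 1017.72 / 1028 * 100
    = 99%


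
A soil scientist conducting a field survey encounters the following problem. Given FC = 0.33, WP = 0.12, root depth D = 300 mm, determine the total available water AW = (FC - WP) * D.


AW = (FC - WP) * D
   = (0.33 - 0.12) * 300
   = 0.21 * 300
   = 63 mm


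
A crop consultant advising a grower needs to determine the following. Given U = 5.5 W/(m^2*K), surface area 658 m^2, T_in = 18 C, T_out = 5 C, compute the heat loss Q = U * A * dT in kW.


dT = 18 - (5) = 13 K
Q = U * A * dT
  = 5.5 * 658 * 13
  = 47047 W = 47.05 kW


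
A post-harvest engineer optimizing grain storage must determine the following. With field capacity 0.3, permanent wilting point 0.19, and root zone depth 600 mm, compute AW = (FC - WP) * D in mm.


AW = (FC - WP) * D
   = (0.3 - 0.19) * 600
   = 0.11 * 600
   = 66 mm


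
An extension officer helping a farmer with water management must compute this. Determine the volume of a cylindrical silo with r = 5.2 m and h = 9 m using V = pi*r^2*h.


V = pi * r^2 * h
  = pi * 5.2^2 * 9
  = pi * 27.04 * 9
  = 764.54 m^3


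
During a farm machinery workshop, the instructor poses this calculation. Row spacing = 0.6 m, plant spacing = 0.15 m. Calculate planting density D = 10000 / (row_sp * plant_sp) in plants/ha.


D = 10000 / (row_sp * plant_sp)
  = 10000 / (0.6 * 0.15)
  = 10000 / 0.0900
  = 111111.11 plants/ha


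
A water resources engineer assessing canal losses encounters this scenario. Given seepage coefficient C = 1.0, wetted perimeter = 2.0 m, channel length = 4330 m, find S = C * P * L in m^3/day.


S = C * P * L
  = 1.0 * 2.0 * 4330
  = 8660 m^3/day


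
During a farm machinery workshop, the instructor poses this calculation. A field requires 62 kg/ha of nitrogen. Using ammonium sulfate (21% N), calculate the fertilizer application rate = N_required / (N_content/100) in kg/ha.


Rate = N_required / (N_content / 100)
     = 62 / (21 / 100)
     = 62 / 0.21
     = 295.24 kg/ha


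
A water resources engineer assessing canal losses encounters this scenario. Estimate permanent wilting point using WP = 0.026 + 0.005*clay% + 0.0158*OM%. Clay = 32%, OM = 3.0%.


WP = 0.026 + 0.005*32 + 0.0158*3.0
   = 0.026 + 0.1600 + 0.0474
   = 0.2334


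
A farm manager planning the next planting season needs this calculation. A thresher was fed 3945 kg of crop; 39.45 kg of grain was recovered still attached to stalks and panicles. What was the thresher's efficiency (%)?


eta = (total - unthreshed) / total * 100
    = (3945 - 39.45) / 3945 * 100
    = 3905.55 / 3945 * 100
    = 99%


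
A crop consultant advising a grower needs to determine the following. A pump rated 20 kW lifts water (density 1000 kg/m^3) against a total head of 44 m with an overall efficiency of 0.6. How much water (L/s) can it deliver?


Q = (P * 1000 * eta) / (rho * g * H)
  = (20 * 1000 * 0.6) / (1000 * 9.81 * 44)
  = 12000 / 431640
  = 0.02780 m^3/s = 27.80 L/s


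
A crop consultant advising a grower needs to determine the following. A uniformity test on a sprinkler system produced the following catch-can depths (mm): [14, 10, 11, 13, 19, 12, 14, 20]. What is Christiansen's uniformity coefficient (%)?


xbar = 113 / 8 = 14.125
sum|xi - xbar| = 21.500
CU = 100 * (1 - 21.500 / (8 * 14.125))
   = 100 * (1 - 0.1903)
   = 80.97%


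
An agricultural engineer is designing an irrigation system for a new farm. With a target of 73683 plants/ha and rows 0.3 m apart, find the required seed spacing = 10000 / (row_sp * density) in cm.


spacing = 10000 / (row_sp * density)
        = 10000 / (0.3 * 73683)
        = 10000 / 22104.90
        = 0.45239 m = 45.24 cm


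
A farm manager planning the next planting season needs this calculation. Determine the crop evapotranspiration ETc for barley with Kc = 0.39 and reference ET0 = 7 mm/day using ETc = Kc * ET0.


ETc = Kc * ET0
    = 0.39 * 7
    = 2.73 mm/day


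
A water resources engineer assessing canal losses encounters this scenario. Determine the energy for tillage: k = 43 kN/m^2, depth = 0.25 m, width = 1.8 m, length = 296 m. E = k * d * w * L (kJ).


E = k * d * w * L
  = 43 * 0.25 * 1.8 * 296
  = 5727.60 kJ


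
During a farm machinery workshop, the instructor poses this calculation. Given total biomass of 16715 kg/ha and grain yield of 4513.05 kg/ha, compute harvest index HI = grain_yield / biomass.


HI = grain_yield / biomass
   = 4513.05 / 16715
   = 0.27


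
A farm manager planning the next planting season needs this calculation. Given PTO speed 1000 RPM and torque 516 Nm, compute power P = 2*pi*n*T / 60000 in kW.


P = 2*pi*n*T / 60000
  = 2*pi * 1000 * 516 / 60000
  = 3242123.62 / 60000
  = 54.04 kW


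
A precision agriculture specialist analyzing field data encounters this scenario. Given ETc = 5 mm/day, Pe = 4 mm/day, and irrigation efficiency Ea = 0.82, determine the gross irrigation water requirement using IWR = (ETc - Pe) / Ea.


IWR = (ETc - Pe) / Ea
    = (5 - 4) / 0.82
    = 1 / 0.82
    = 1.22 mm/day


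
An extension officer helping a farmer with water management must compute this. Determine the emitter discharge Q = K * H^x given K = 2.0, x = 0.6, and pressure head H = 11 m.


Q = K * H^x
  = 2.0 * 11^0.6
  = 2.0 * 4.2154
  = 8.43 L/h


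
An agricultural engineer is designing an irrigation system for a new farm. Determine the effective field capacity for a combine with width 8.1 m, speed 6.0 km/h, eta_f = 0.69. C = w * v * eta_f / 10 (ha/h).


C = w * v * eta_f / 10
  = 8.1 * 6.0 * 0.69 / 10
  = 33.53 / 10
  = 3.35 ha/h


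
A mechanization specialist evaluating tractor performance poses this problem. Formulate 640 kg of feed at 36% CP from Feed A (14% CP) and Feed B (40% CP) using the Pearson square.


parts_A = CP_b - target = 40 - 36 = 4
parts_B = target - CP_a = 36 - 14 = 22
total_parts = 4 + 22 = 26
Feed A = 640 * 4 / 26 = 98.46 kg
Feed B = 640 * 22 / 26 = 541.54 kg

98.46 kg


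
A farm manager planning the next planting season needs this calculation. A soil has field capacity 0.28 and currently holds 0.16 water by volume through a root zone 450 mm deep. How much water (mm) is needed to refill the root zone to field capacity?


SMD = (FC - theta) * D
    = (0.28 - 0.16) * 450
    = 0.120 * 450
    = 54 mm


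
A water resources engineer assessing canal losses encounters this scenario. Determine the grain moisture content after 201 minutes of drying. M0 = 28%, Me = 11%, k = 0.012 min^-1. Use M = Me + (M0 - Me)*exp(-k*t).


M = Me + (M0 - Me) * e^(-k*t)
  = 11 + (28 - 11) * e^(-0.012*201)
  = 11 + 17 * e^(-2.412)
  = 11 + 17 * 0.08964
  = 11 + 1.5238
  = 12.52%


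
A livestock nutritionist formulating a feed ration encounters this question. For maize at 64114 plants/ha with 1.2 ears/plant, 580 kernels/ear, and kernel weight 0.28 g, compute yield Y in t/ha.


Y = density * ears * kernels * kw
  = 64114 * 1.2 * 580 * 0.28 g/ha
  = 12494536.32 g/ha
  = 12494.54 kg/ha = 12.49 t/ha


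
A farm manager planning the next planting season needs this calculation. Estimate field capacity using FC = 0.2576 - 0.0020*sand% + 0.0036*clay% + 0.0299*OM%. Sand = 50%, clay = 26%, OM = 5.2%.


FC = 0.2576 - 0.0020*50 + 0.0036*26 + 0.0299*5.2
   = 0.2576 - 0.1000 + 0.0936 + 0.1555
   = 0.4067


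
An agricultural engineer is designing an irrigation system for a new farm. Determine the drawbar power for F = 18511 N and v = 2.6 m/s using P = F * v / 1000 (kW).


P = F * v / 1000
  = 18511 * 2.6 / 1000
  = 48128.60 / 1000
  = 48.13 kW


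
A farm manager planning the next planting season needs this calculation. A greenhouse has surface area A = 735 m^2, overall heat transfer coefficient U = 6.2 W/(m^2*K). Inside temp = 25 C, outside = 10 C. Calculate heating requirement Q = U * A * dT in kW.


dT = 25 - (10) = 15 K
Q = U * A * dT
  = 6.2 * 735 * 15
  = 68355 W = 68.36 kW


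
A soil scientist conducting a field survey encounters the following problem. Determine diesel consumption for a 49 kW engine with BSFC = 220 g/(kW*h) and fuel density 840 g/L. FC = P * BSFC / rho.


FC = P * BSFC / rho_fuel
   = 49 * 220 / 840
   = 10780 / 840
   = 12.83 L/h


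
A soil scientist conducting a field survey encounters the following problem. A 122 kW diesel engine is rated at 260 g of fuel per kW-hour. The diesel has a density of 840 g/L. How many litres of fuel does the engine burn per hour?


FC = P * BSFC / rho_fuel
   = 122 * 260 / 840
   = 31720 / 840
   = 37.76 L/h


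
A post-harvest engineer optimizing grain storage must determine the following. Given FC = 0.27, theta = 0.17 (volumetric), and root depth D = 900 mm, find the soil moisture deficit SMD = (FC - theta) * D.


SMD = (FC - theta) * D
    = (0.27 - 0.17) * 900
    = 0.100 * 900
    = 90 mm


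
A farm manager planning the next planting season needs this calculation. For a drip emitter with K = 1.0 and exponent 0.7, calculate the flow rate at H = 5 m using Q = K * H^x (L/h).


Q = K * H^x
  = 1.0 * 5^0.7
  = 1.0 * 3.0852
  = 3.09 L/h


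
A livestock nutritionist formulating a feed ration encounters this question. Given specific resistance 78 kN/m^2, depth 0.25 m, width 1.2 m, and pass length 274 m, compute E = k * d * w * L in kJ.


E = k * d * w * L
  = 78 * 0.25 * 1.2 * 274
  = 6411.60 kJ


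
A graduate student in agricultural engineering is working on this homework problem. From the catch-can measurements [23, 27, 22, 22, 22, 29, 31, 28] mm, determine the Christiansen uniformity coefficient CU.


xbar = 204 / 8 = 25.500
sum|xi - xbar| = 26
CU = 100 * (1 - 26 / (8 * 25.500))
   = 100 * (1 - 0.1275)
   = 87.25%


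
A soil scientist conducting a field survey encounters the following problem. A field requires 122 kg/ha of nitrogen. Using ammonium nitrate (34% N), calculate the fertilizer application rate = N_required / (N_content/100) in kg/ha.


Rate = N_required / (N_content / 100)
     = 122 / (34 / 100)
     = 122 / 0.34
     = 358.82 kg/ha


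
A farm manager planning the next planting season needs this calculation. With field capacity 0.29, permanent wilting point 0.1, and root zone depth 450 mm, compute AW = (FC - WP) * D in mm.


AW = (FC - WP) * D
   = (0.29 - 0.1) * 450
   = 0.19 * 450
   = 85.50 mm


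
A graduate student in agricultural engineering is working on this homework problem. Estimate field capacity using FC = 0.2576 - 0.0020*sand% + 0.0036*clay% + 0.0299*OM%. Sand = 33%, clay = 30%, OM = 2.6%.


FC = 0.2576 - 0.0020*33 + 0.0036*30 + 0.0299*2.6
   = 0.2576 - 0.0660 + 0.1080 + 0.0777
   = 0.3773


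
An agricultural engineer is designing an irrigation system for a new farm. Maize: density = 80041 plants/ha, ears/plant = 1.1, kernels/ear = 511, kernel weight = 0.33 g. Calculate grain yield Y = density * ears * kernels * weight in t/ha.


Y = density * ears * kernels * kw
  = 80041 * 1.1 * 511 * 0.33 g/ha
  = 14847045.21 g/ha
  = 14847.05 kg/ha = 14.85 t/ha


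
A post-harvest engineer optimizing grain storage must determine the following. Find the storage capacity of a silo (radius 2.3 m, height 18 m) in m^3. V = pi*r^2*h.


V = pi * r^2 * h
  = pi * 2.3^2 * 18
  = pi * 5.29 * 18
  = 299.14 m^3


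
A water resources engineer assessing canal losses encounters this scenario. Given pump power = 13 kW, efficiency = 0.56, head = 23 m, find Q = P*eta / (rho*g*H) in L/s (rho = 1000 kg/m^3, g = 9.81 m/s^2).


Q = (P * 1000 * eta) / (rho * g * H)
  = (13 * 1000 * 0.56) / (1000 * 9.81 * 23)
  = 7280 / 225630
  = 0.03227 m^3/s = 32.27 L/s


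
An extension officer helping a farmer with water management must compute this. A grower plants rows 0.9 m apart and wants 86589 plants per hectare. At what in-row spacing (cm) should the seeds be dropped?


spacing = 10000 / (row_sp * density)
        = 10000 / (0.9 * 86589)
        = 10000 / 77930.10
        = 0.12832 m = 12.83 cm


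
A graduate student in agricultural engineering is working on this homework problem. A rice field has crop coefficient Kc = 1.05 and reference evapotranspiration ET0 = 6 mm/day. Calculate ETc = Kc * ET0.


ETc = Kc * ET0
    = 1.05 * 6
    = 6.30 mm/day


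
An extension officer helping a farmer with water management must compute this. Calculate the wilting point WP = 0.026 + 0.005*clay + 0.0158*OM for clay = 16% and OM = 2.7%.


WP = 0.026 + 0.005*16 + 0.0158*2.7
   = 0.026 + 0.0800 + 0.0427
   = 0.1487


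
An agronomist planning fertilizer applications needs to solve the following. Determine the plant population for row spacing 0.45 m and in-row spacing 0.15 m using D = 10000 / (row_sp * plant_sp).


D = 10000 / (row_sp * plant_sp)
  = 10000 / (0.45 * 0.15)
  = 10000 / 0.0675
  = 148148.15 plants/ha


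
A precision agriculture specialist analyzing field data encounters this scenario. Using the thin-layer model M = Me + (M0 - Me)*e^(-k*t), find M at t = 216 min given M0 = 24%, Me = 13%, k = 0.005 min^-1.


M = Me + (M0 - Me) * e^(-k*t)
  = 13 + (24 - 13) * e^(-0.005*216)
  = 13 + 11 * e^(-1.080)
  = 13 + 11 * 0.33960
  = 13 + 3.7356
  = 16.74%


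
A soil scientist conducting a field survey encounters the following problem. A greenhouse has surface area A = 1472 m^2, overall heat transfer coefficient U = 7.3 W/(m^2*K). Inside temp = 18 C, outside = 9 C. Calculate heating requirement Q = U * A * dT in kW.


dT = 18 - (9) = 9 K
Q = U * A * dT
  = 7.3 * 1472 * 9
  = 96710.40 W = 96.71 kW


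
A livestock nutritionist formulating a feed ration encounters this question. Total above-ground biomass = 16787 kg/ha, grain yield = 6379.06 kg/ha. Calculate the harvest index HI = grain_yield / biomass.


HI = grain_yield / biomass
   = 6379.06 / 16787
   = 0.38


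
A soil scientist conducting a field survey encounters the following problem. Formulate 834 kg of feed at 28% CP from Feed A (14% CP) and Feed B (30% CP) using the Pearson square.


parts_A = CP_b - target = 30 - 28 = 2
parts_B = target - CP_a = 28 - 14 = 14
total_parts = 2 + 14 = 16
Feed A = 834 * 2 / 16 = 104.25 kg
Feed B = 834 * 14 / 16 = 729.75 kg

104.25 kg
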